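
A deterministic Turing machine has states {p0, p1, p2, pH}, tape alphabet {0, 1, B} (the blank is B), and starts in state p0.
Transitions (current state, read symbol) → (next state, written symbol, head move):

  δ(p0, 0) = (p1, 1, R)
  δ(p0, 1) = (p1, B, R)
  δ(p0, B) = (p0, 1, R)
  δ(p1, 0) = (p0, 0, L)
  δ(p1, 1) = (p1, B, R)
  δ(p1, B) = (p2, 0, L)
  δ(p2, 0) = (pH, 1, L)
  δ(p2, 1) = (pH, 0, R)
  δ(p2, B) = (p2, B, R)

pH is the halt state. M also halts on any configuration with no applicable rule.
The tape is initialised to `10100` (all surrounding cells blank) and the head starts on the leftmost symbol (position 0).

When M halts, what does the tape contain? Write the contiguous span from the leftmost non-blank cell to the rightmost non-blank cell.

p0 | [1]0100B   read 1 → write B, move R, go to p1
p1 | B[0]100B   read 0 → write 0, move L, go to p0
p0 | [B]0100B   read B → write 1, move R, go to p0
p0 | 1[0]100B   read 0 → write 1, move R, go to p1
p1 | 11[1]00B   read 1 → write B, move R, go to p1
p1 | 11B[0]0B   read 0 → write 0, move L, go to p0
p0 | 11[B]00B   read B → write 1, move R, go to p0
p0 | 111[0]0B   read 0 → write 1, move R, go to p1
p1 | 1111[0]B   read 0 → write 0, move L, go to p0
p0 | 111[1]0B   read 1 → write B, move R, go to p1
p1 | 111B[0]B   read 0 → write 0, move L, go to p0
p0 | 111[B]0B   read B → write 1, move R, go to p0
p0 | 1111[0]B   read 0 → write 1, move R, go to p1
p1 | 11111[B]   read B → write 0, move L, go to p2
p2 | 1111[1]0   read 1 → write 0, move R, go to pH
pH | 11110[0]
The non-blank tape span at halt is 111100.

111100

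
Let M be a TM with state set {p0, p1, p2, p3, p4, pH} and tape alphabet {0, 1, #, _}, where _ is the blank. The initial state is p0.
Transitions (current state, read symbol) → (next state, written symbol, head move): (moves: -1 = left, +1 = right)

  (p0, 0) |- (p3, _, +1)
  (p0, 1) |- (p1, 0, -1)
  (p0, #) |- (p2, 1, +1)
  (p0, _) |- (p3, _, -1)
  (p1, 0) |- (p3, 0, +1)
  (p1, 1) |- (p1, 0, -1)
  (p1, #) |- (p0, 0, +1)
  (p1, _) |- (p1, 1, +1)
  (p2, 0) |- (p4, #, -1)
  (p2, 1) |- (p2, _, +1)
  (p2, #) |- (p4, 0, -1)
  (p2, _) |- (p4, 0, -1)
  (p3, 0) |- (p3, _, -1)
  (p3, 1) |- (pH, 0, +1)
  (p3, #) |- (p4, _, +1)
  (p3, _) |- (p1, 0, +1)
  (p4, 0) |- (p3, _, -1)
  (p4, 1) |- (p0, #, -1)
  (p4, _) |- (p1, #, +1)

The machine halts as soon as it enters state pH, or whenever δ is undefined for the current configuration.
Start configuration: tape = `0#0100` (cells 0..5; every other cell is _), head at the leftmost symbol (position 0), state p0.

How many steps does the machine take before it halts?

17

p0 | [0]#0100   read 0 → write _, move +1, go to p3
p3 | _[#]0100   read # → write _, move +1, go to p4
p4 | __[0]100   read 0 → write _, move -1, go to p3
p3 | _[_]_100   read _ → write 0, move +1, go to p1
p1 | _0[_]100   read _ → write 1, move +1, go to p1
p1 | _01[1]00   read 1 → write 0, move -1, go to p1
p1 | _0[1]000   read 1 → write 0, move -1, go to p1
p1 | _[0]0000   read 0 → write 0, move +1, go to p3
p3 | _0[0]000   read 0 → write _, move -1, go to p3
p3 | _[0]_000   read 0 → write _, move -1, go to p3
p3 | [_]__000   read _ → write 0, move +1, go to p1
p1 | 0[_]_000   read _ → write 1, move +1, go to p1
p1 | 01[_]000   read _ → write 1, move +1, go to p1
p1 | 011[0]00   read 0 → write 0, move +1, go to p3
p3 | 0110[0]0   read 0 → write _, move -1, go to p3
p3 | 011[0]_0   read 0 → write _, move -1, go to p3
p3 | 01[1]__0   read 1 → write 0, move +1, go to pH
pH | 010[_]_0
M halts after 17 transitions.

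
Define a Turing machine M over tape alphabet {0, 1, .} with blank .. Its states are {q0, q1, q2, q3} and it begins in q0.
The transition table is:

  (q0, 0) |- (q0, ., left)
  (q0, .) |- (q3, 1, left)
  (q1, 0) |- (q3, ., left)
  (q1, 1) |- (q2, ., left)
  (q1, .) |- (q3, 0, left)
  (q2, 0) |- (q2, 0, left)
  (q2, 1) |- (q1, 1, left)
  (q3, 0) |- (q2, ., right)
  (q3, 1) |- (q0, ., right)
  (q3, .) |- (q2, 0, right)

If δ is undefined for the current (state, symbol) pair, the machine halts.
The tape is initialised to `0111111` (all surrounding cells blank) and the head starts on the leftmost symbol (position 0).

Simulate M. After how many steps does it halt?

6

q0 | ...[0]111111   read 0 → write ., move left, go to q0
q0 | ..[.].111111   read . → write 1, move left, go to q3
q3 | .[.]1.111111   read . → write 0, move right, go to q2
q2 | .0[1].111111   read 1 → write 1, move left, go to q1
q1 | .[0]1.111111   read 0 → write ., move left, go to q3
q3 | [.].1.111111   read . → write 0, move right, go to q2
q2 | 0[.]1.111111
M halts after 6 transitions.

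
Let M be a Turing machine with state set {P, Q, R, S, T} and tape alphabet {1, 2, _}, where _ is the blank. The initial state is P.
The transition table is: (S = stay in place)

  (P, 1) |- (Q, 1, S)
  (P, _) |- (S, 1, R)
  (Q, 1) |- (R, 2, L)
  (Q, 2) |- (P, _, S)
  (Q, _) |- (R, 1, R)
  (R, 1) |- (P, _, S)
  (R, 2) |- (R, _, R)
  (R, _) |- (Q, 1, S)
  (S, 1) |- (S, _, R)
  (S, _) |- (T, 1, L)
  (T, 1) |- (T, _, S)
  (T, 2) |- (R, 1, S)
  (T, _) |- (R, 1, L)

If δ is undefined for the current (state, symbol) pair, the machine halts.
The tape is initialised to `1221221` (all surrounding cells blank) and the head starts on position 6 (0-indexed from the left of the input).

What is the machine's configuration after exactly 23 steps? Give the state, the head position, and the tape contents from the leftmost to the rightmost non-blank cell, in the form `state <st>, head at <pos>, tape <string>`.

state=P head=6 tape=122122[1]__   (P,1)→(Q,1,S)
state=Q head=6 tape=122122[1]__   (Q,1)→(R,2,L)
state=R head=5 tape=12212[2]2__   (R,2)→(R,_,R)
state=R head=6 tape=12212_[2]__   (R,2)→(R,_,R)
state=R head=7 tape=12212__[_]_   (R,_)→(Q,1,S)
state=Q head=7 tape=12212__[1]_   (Q,1)→(R,2,L)
state=R head=6 tape=12212_[_]2_   (R,_)→(Q,1,S)
state=Q head=6 tape=12212_[1]2_   (Q,1)→(R,2,L)
state=R head=5 tape=12212[_]22_   (R,_)→(Q,1,S)
state=Q head=5 tape=12212[1]22_   (Q,1)→(R,2,L)
state=R head=4 tape=1221[2]222_   (R,2)→(R,_,R)
state=R head=5 tape=1221_[2]22_   (R,2)→(R,_,R)
state=R head=6 tape=1221__[2]2_   (R,2)→(R,_,R)
state=R head=7 tape=1221___[2]_   (R,2)→(R,_,R)
state=R head=8 tape=1221____[_]   (R,_)→(Q,1,S)
state=Q head=8 tape=1221____[1]   (Q,1)→(R,2,L)
state=R head=7 tape=1221___[_]2   (R,_)→(Q,1,S)
state=Q head=7 tape=1221___[1]2   (Q,1)→(R,2,L)
state=R head=6 tape=1221__[_]22   (R,_)→(Q,1,S)
state=Q head=6 tape=1221__[1]22   (Q,1)→(R,2,L)
state=R head=5 tape=1221_[_]222   (R,_)→(Q,1,S)
state=Q head=5 tape=1221_[1]222   (Q,1)→(R,2,L)
state=R head=4 tape=1221[_]2222   (R,_)→(Q,1,S)
state=Q head=4 tape=1221[1]2222
After 23 steps: state Q, head at 4, tape 122112222.

state Q, head at 4, tape 122112222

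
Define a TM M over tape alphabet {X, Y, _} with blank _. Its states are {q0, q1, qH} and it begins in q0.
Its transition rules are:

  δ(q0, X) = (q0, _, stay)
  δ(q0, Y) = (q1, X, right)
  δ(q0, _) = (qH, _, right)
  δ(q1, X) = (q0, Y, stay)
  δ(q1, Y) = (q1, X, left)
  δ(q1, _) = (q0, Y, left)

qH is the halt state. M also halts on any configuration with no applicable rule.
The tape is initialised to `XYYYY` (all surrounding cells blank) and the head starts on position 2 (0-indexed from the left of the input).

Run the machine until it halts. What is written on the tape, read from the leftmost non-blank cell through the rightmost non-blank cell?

q0 | XY[Y]YY_   read Y → write X, move right, go to q1
q1 | XYX[Y]Y_   read Y → write X, move left, go to q1
q1 | XY[X]XY_   read X → write Y, move stay, go to q0
q0 | XY[Y]XY_   read Y → write X, move right, go to q1
q1 | XYX[X]Y_   read X → write Y, move stay, go to q0
q0 | XYX[Y]Y_   read Y → write X, move right, go to q1
q1 | XYXX[Y]_   read Y → write X, move left, go to q1
q1 | XYX[X]X_   read X → write Y, move stay, go to q0
q0 | XYX[Y]X_   read Y → write X, move right, go to q1
q1 | XYXX[X]_   read X → write Y, move stay, go to q0
q0 | XYXX[Y]_   read Y → write X, move right, go to q1
q1 | XYXXX[_]   read _ → write Y, move left, go to q0
q0 | XYXX[X]Y   read X → write _, move stay, go to q0
q0 | XYXX[_]Y   read _ → write _, move right, go to qH
qH | XYXX_[Y]
The non-blank tape span at halt is XYXX_Y.

XYXX_Y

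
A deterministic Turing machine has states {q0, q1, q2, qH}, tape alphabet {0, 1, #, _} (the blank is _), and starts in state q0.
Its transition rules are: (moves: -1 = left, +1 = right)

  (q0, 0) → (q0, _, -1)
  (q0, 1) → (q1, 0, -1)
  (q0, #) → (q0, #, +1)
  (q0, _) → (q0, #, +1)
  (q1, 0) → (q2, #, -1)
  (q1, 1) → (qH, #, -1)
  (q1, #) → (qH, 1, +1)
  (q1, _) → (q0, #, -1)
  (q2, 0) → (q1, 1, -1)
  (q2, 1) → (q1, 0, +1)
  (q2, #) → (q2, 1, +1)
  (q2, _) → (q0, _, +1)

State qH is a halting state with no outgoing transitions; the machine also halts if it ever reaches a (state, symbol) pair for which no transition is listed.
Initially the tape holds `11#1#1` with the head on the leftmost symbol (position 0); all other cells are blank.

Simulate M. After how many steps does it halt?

9

state=q0 head=0 tape=__[1]1#1#1   (q0,1)→(q1,0,-1)
state=q1 head=-1 tape=_[_]01#1#1   (q1,_)→(q0,#,-1)
state=q0 head=-2 tape=[_]#01#1#1   (q0,_)→(q0,#,+1)
state=q0 head=-1 tape=#[#]01#1#1   (q0,#)→(q0,#,+1)
state=q0 head=0 tape=##[0]1#1#1   (q0,0)→(q0,_,-1)
state=q0 head=-1 tape=#[#]_1#1#1   (q0,#)→(q0,#,+1)
state=q0 head=0 tape=##[_]1#1#1   (q0,_)→(q0,#,+1)
state=q0 head=1 tape=###[1]#1#1   (q0,1)→(q1,0,-1)
state=q1 head=0 tape=##[#]0#1#1   (q1,#)→(qH,1,+1)
state=qH head=1 tape=##1[0]#1#1
M halts after 9 transitions.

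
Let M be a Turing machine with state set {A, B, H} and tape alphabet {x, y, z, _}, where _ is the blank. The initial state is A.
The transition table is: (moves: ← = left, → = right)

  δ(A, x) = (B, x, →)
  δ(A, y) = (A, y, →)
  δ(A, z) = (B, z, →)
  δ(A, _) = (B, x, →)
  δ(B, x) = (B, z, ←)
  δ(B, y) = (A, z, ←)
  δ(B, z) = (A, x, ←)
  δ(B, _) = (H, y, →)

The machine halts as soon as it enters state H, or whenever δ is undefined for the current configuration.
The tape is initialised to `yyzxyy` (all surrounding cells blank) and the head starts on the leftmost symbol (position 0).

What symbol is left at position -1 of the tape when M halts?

z

state=A head=0 tape=__[y]yzxyy   (A,y)→(A,y,→)
state=A head=1 tape=__y[y]zxyy   (A,y)→(A,y,→)
state=A head=2 tape=__yy[z]xyy   (A,z)→(B,z,→)
state=B head=3 tape=__yyz[x]yy   (B,x)→(B,z,←)
state=B head=2 tape=__yy[z]zyy   (B,z)→(A,x,←)
state=A head=1 tape=__y[y]xzyy   (A,y)→(A,y,→)
state=A head=2 tape=__yy[x]zyy   (A,x)→(B,x,→)
state=B head=3 tape=__yyx[z]yy   (B,z)→(A,x,←)
state=A head=2 tape=__yy[x]xyy   (A,x)→(B,x,→)
state=B head=3 tape=__yyx[x]yy   (B,x)→(B,z,←)
state=B head=2 tape=__yy[x]zyy   (B,x)→(B,z,←)
state=B head=1 tape=__y[y]zzyy   (B,y)→(A,z,←)
state=A head=0 tape=__[y]zzzyy   (A,y)→(A,y,→)
state=A head=1 tape=__y[z]zzyy   (A,z)→(B,z,→)
state=B head=2 tape=__yz[z]zyy   (B,z)→(A,x,←)
state=A head=1 tape=__y[z]xzyy   (A,z)→(B,z,→)
state=B head=2 tape=__yz[x]zyy   (B,x)→(B,z,←)
state=B head=1 tape=__y[z]zzyy   (B,z)→(A,x,←)
state=A head=0 tape=__[y]xzzyy   (A,y)→(A,y,→)
state=A head=1 tape=__y[x]zzyy   (A,x)→(B,x,→)
state=B head=2 tape=__yx[z]zyy   (B,z)→(A,x,←)
state=A head=1 tape=__y[x]xzyy   (A,x)→(B,x,→)
state=B head=2 tape=__yx[x]zyy   (B,x)→(B,z,←)
state=B head=1 tape=__y[x]zzyy   (B,x)→(B,z,←)
state=B head=0 tape=__[y]zzzyy   (B,y)→(A,z,←)
state=A head=-1 tape=_[_]zzzzyy   (A,_)→(B,x,→)
state=B head=0 tape=_x[z]zzzyy   (B,z)→(A,x,←)
state=A head=-1 tape=_[x]xzzzyy   (A,x)→(B,x,→)
state=B head=0 tape=_x[x]zzzyy   (B,x)→(B,z,←)
state=B head=-1 tape=_[x]zzzzyy   (B,x)→(B,z,←)
state=B head=-2 tape=[_]zzzzzyy   (B,_)→(H,y,→)
state=H head=-1 tape=y[z]zzzzyy
Cell -1 holds z when M halts.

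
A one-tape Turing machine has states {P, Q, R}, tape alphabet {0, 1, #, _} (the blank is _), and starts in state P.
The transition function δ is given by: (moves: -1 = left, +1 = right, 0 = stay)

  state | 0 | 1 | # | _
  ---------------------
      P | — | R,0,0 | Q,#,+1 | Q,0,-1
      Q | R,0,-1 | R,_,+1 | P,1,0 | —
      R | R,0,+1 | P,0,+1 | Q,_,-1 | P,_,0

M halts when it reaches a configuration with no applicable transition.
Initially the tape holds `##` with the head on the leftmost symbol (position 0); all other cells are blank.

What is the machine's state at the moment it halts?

Q

state=P head=0 tape=_[#]#_   (P,#)→(Q,#,+1)
state=Q head=1 tape=_#[#]_   (Q,#)→(P,1,0)
state=P head=1 tape=_#[1]_   (P,1)→(R,0,0)
state=R head=1 tape=_#[0]_   (R,0)→(R,0,+1)
state=R head=2 tape=_#0[_]   (R,_)→(P,_,0)
state=P head=2 tape=_#0[_]   (P,_)→(Q,0,-1)
state=Q head=1 tape=_#[0]0   (Q,0)→(R,0,-1)
state=R head=0 tape=_[#]00   (R,#)→(Q,_,-1)
state=Q head=-1 tape=[_]_00
No transition is defined for (Q, _); M halts in state Q.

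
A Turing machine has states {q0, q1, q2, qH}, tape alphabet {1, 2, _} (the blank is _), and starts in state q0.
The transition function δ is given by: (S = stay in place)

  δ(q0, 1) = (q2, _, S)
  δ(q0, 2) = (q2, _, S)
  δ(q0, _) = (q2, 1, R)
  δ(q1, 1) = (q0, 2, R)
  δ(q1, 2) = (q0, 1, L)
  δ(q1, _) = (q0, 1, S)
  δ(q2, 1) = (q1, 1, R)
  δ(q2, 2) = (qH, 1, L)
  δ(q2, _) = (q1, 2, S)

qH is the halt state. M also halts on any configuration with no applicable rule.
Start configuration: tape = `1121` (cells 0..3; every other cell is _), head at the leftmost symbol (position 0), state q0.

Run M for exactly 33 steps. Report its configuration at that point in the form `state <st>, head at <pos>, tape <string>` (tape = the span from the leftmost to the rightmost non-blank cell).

state q0, head at -3, tape 111111

q0 | ___[1]121   read 1 → write _, move S, go to q2
q2 | ___[_]121   read _ → write 2, move S, go to q1
q1 | ___[2]121   read 2 → write 1, move L, go to q0
q0 | __[_]1121   read _ → write 1, move R, go to q2
q2 | __1[1]121   read 1 → write 1, move R, go to q1
q1 | __11[1]21   read 1 → write 2, move R, go to q0
q0 | __112[2]1   read 2 → write _, move S, go to q2
q2 | __112[_]1   read _ → write 2, move S, go to q1
q1 | __112[2]1   read 2 → write 1, move L, go to q0
q0 | __11[2]11   read 2 → write _, move S, go to q2
q2 | __11[_]11   read _ → write 2, move S, go to q1
q1 | __11[2]11   read 2 → write 1, move L, go to q0
q0 | __1[1]111   read 1 → write _, move S, go to q2
q2 | __1[_]111   read _ → write 2, move S, go to q1
q1 | __1[2]111   read 2 → write 1, move L, go to q0
q0 | __[1]1111   read 1 → write _, move S, go to q2
q2 | __[_]1111   read _ → write 2, move S, go to q1
q1 | __[2]1111   read 2 → write 1, move L, go to q0
q0 | _[_]11111   read _ → write 1, move R, go to q2
q2 | _1[1]1111   read 1 → write 1, move R, go to q1
q1 | _11[1]111   read 1 → write 2, move R, go to q0
q0 | _112[1]11   read 1 → write _, move S, go to q2
q2 | _112[_]11   read _ → write 2, move S, go to q1
q1 | _112[2]11   read 2 → write 1, move L, go to q0
q0 | _11[2]111   read 2 → write _, move S, go to q2
q2 | _11[_]111   read _ → write 2, move S, go to q1
q1 | _11[2]111   read 2 → write 1, move L, go to q0
q0 | _1[1]1111   read 1 → write _, move S, go to q2
q2 | _1[_]1111   read _ → write 2, move S, go to q1
q1 | _1[2]1111   read 2 → write 1, move L, go to q0
q0 | _[1]11111   read 1 → write _, move S, go to q2
q2 | _[_]11111   read _ → write 2, move S, go to q1
q1 | _[2]11111   read 2 → write 1, move L, go to q0
q0 | [_]111111
After 33 steps: state q0, head at -3, tape 111111.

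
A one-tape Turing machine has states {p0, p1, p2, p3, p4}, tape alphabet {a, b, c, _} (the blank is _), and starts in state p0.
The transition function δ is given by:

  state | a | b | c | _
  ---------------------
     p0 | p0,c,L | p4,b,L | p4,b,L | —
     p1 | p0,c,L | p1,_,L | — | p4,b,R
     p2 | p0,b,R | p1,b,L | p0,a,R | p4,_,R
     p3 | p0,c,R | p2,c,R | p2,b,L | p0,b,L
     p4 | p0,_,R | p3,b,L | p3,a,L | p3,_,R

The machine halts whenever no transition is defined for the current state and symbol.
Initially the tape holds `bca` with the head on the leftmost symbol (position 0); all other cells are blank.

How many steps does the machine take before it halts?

18

state=p0 head=0 tape=_[b]ca___   (p0,b)→(p4,b,L)
state=p4 head=-1 tape=[_]bca___   (p4,_)→(p3,_,R)
state=p3 head=0 tape=_[b]ca___   (p3,b)→(p2,c,R)
state=p2 head=1 tape=_c[c]a___   (p2,c)→(p0,a,R)
state=p0 head=2 tape=_ca[a]___   (p0,a)→(p0,c,L)
state=p0 head=1 tape=_c[a]c___   (p0,a)→(p0,c,L)
state=p0 head=0 tape=_[c]cc___   (p0,c)→(p4,b,L)
state=p4 head=-1 tape=[_]bcc___   (p4,_)→(p3,_,R)
state=p3 head=0 tape=_[b]cc___   (p3,b)→(p2,c,R)
state=p2 head=1 tape=_c[c]c___   (p2,c)→(p0,a,R)
state=p0 head=2 tape=_ca[c]___   (p0,c)→(p4,b,L)
state=p4 head=1 tape=_c[a]b___   (p4,a)→(p0,_,R)
state=p0 head=2 tape=_c_[b]___   (p0,b)→(p4,b,L)
state=p4 head=1 tape=_c[_]b___   (p4,_)→(p3,_,R)
state=p3 head=2 tape=_c_[b]___   (p3,b)→(p2,c,R)
state=p2 head=3 tape=_c_c[_]__   (p2,_)→(p4,_,R)
state=p4 head=4 tape=_c_c_[_]_   (p4,_)→(p3,_,R)
state=p3 head=5 tape=_c_c__[_]   (p3,_)→(p0,b,L)
state=p0 head=4 tape=_c_c_[_]b
M halts after 18 transitions.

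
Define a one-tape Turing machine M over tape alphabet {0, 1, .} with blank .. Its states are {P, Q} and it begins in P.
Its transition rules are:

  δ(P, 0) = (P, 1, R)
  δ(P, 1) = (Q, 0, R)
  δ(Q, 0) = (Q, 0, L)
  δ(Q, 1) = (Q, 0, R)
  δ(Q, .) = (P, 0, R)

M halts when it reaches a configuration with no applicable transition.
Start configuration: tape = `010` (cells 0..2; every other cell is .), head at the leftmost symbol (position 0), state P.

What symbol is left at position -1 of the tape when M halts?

0

state=P head=0 tape=.[0]10.   (P,0)→(P,1,R)
state=P head=1 tape=.1[1]0.   (P,1)→(Q,0,R)
state=Q head=2 tape=.10[0].   (Q,0)→(Q,0,L)
state=Q head=1 tape=.1[0]0.   (Q,0)→(Q,0,L)
state=Q head=0 tape=.[1]00.   (Q,1)→(Q,0,R)
state=Q head=1 tape=.0[0]0.   (Q,0)→(Q,0,L)
state=Q head=0 tape=.[0]00.   (Q,0)→(Q,0,L)
state=Q head=-1 tape=[.]000.   (Q,.)→(P,0,R)
state=P head=0 tape=0[0]00.   (P,0)→(P,1,R)
state=P head=1 tape=01[0]0.   (P,0)→(P,1,R)
state=P head=2 tape=011[0].   (P,0)→(P,1,R)
state=P head=3 tape=0111[.]
Cell -1 holds 0 when M halts.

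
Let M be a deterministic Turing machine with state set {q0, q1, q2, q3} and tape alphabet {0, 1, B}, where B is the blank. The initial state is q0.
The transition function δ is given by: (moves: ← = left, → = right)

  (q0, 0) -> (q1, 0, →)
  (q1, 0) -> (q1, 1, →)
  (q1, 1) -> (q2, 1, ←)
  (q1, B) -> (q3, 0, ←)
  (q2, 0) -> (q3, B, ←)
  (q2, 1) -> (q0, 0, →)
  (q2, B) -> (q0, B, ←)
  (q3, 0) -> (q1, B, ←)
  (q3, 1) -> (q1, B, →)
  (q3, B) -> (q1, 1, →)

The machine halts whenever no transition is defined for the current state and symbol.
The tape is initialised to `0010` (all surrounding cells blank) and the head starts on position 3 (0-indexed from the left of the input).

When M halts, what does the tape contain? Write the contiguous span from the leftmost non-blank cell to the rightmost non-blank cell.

1BB01B0

state=q0 head=3 tape=BB001[0]B   (q0,0)→(q1,0,→)
state=q1 head=4 tape=BB0010[B]   (q1,B)→(q3,0,←)
state=q3 head=3 tape=BB001[0]0   (q3,0)→(q1,B,←)
state=q1 head=2 tape=BB00[1]B0   (q1,1)→(q2,1,←)
state=q2 head=1 tape=BB0[0]1B0   (q2,0)→(q3,B,←)
state=q3 head=0 tape=BB[0]B1B0   (q3,0)→(q1,B,←)
state=q1 head=-1 tape=B[B]BB1B0   (q1,B)→(q3,0,←)
state=q3 head=-2 tape=[B]0BB1B0   (q3,B)→(q1,1,→)
state=q1 head=-1 tape=1[0]BB1B0   (q1,0)→(q1,1,→)
state=q1 head=0 tape=11[B]B1B0   (q1,B)→(q3,0,←)
state=q3 head=-1 tape=1[1]0B1B0   (q3,1)→(q1,B,→)
state=q1 head=0 tape=1B[0]B1B0   (q1,0)→(q1,1,→)
state=q1 head=1 tape=1B1[B]1B0   (q1,B)→(q3,0,←)
state=q3 head=0 tape=1B[1]01B0   (q3,1)→(q1,B,→)
state=q1 head=1 tape=1BB[0]1B0   (q1,0)→(q1,1,→)
state=q1 head=2 tape=1BB1[1]B0   (q1,1)→(q2,1,←)
state=q2 head=1 tape=1BB[1]1B0   (q2,1)→(q0,0,→)
state=q0 head=2 tape=1BB0[1]B0
The non-blank tape span at halt is 1BB01B0.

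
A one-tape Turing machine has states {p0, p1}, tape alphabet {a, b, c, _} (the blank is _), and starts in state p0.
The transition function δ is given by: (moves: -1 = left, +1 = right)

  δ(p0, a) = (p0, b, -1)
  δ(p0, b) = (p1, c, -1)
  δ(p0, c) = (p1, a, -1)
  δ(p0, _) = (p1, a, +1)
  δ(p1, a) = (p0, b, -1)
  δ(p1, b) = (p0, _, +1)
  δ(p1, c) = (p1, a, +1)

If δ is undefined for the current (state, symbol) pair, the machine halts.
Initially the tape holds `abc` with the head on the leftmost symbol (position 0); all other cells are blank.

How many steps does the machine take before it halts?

p0 | _[a]bc   read a → write b, move -1, go to p0
p0 | [_]bbc   read _ → write a, move +1, go to p1
p1 | a[b]bc   read b → write _, move +1, go to p0
p0 | a_[b]c   read b → write c, move -1, go to p1
p1 | a[_]cc
M halts after 4 transitions.

4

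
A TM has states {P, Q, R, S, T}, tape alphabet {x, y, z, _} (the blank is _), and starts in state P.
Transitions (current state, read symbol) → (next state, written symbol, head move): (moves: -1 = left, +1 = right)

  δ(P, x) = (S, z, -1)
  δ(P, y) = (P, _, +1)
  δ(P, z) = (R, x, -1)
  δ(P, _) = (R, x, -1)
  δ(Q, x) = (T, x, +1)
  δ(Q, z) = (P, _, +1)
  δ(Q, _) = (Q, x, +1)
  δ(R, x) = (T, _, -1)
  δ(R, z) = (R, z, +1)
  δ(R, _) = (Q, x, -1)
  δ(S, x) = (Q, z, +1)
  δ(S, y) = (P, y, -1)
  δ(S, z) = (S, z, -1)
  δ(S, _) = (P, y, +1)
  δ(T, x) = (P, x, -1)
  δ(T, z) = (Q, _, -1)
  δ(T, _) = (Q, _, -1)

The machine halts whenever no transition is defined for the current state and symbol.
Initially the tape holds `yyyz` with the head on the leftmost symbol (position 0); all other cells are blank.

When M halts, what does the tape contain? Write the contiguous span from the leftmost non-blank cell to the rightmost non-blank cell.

state=P head=0 tape=[y]yyz   (P,y)→(P,_,+1)
state=P head=1 tape=_[y]yz   (P,y)→(P,_,+1)
state=P head=2 tape=__[y]z   (P,y)→(P,_,+1)
state=P head=3 tape=___[z]   (P,z)→(R,x,-1)
state=R head=2 tape=__[_]x   (R,_)→(Q,x,-1)
state=Q head=1 tape=_[_]xx   (Q,_)→(Q,x,+1)
state=Q head=2 tape=_x[x]x   (Q,x)→(T,x,+1)
state=T head=3 tape=_xx[x]   (T,x)→(P,x,-1)
state=P head=2 tape=_x[x]x   (P,x)→(S,z,-1)
state=S head=1 tape=_[x]zx   (S,x)→(Q,z,+1)
state=Q head=2 tape=_z[z]x   (Q,z)→(P,_,+1)
state=P head=3 tape=_z_[x]   (P,x)→(S,z,-1)
state=S head=2 tape=_z[_]z   (S,_)→(P,y,+1)
state=P head=3 tape=_zy[z]   (P,z)→(R,x,-1)
state=R head=2 tape=_z[y]x
The non-blank tape span at halt is zyx.

zyx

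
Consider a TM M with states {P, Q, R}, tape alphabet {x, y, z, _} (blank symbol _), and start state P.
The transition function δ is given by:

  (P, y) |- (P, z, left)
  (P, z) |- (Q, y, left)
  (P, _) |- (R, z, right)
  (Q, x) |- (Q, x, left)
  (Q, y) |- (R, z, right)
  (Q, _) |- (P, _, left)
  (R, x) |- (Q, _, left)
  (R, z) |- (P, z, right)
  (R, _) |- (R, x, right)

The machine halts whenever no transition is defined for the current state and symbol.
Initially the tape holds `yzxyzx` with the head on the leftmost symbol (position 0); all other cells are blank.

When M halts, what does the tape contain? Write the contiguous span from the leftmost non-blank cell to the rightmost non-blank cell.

zzyxyzx

P | _[y]zxyzx   read y → write z, move left, go to P
P | [_]zzxyzx   read _ → write z, move right, go to R
R | z[z]zxyzx   read z → write z, move right, go to P
P | zz[z]xyzx   read z → write y, move left, go to Q
Q | z[z]yxyzx
The non-blank tape span at halt is zzyxyzx.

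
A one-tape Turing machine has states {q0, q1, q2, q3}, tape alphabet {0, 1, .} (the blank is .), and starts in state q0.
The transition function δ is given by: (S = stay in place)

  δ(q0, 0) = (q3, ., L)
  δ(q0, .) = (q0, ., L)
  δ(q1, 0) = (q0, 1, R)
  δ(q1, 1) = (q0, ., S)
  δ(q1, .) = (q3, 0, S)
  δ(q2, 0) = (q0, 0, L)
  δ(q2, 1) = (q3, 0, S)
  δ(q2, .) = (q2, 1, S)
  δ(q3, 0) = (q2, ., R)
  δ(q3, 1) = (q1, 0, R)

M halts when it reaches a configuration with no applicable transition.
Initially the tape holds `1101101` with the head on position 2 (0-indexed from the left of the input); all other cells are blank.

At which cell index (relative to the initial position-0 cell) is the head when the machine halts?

state=q0 head=2 tape=.11[0]1101   (q0,0)→(q3,.,L)
state=q3 head=1 tape=.1[1].1101   (q3,1)→(q1,0,R)
state=q1 head=2 tape=.10[.]1101   (q1,.)→(q3,0,S)
state=q3 head=2 tape=.10[0]1101   (q3,0)→(q2,.,R)
state=q2 head=3 tape=.10.[1]101   (q2,1)→(q3,0,S)
state=q3 head=3 tape=.10.[0]101   (q3,0)→(q2,.,R)
state=q2 head=4 tape=.10..[1]01   (q2,1)→(q3,0,S)
state=q3 head=4 tape=.10..[0]01   (q3,0)→(q2,.,R)
state=q2 head=5 tape=.10...[0]1   (q2,0)→(q0,0,L)
state=q0 head=4 tape=.10..[.]01   (q0,.)→(q0,.,L)
state=q0 head=3 tape=.10.[.].01   (q0,.)→(q0,.,L)
state=q0 head=2 tape=.10[.]..01   (q0,.)→(q0,.,L)
state=q0 head=1 tape=.1[0]...01   (q0,0)→(q3,.,L)
state=q3 head=0 tape=.[1]....01   (q3,1)→(q1,0,R)
state=q1 head=1 tape=.0[.]...01   (q1,.)→(q3,0,S)
state=q3 head=1 tape=.0[0]...01   (q3,0)→(q2,.,R)
state=q2 head=2 tape=.0.[.]..01   (q2,.)→(q2,1,S)
state=q2 head=2 tape=.0.[1]..01   (q2,1)→(q3,0,S)
state=q3 head=2 tape=.0.[0]..01   (q3,0)→(q2,.,R)
state=q2 head=3 tape=.0..[.].01   (q2,.)→(q2,1,S)
state=q2 head=3 tape=.0..[1].01   (q2,1)→(q3,0,S)
state=q3 head=3 tape=.0..[0].01   (q3,0)→(q2,.,R)
state=q2 head=4 tape=.0...[.]01   (q2,.)→(q2,1,S)
state=q2 head=4 tape=.0...[1]01   (q2,1)→(q3,0,S)
state=q3 head=4 tape=.0...[0]01   (q3,0)→(q2,.,R)
state=q2 head=5 tape=.0....[0]1   (q2,0)→(q0,0,L)
state=q0 head=4 tape=.0...[.]01   (q0,.)→(q0,.,L)
state=q0 head=3 tape=.0..[.].01   (q0,.)→(q0,.,L)
state=q0 head=2 tape=.0.[.]..01   (q0,.)→(q0,.,L)
state=q0 head=1 tape=.0[.]...01   (q0,.)→(q0,.,L)
state=q0 head=0 tape=.[0]....01   (q0,0)→(q3,.,L)
state=q3 head=-1 tape=[.].....01
At halt the head is at cell -1.

-1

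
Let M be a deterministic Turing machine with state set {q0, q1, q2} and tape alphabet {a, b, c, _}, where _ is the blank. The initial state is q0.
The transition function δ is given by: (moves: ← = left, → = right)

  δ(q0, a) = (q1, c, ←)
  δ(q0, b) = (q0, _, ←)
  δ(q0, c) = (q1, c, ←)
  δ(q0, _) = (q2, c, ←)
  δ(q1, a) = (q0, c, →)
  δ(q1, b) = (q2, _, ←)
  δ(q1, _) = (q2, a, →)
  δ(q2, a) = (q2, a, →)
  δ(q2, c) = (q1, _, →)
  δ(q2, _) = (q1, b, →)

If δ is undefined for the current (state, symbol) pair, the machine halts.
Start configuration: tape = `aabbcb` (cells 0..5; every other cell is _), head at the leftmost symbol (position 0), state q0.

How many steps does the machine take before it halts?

state=q0 head=0 tape=_[a]abbcb   (q0,a)→(q1,c,←)
state=q1 head=-1 tape=[_]cabbcb   (q1,_)→(q2,a,→)
state=q2 head=0 tape=a[c]abbcb   (q2,c)→(q1,_,→)
state=q1 head=1 tape=a_[a]bbcb   (q1,a)→(q0,c,→)
state=q0 head=2 tape=a_c[b]bcb   (q0,b)→(q0,_,←)
state=q0 head=1 tape=a_[c]_bcb   (q0,c)→(q1,c,←)
state=q1 head=0 tape=a[_]c_bcb   (q1,_)→(q2,a,→)
state=q2 head=1 tape=aa[c]_bcb   (q2,c)→(q1,_,→)
state=q1 head=2 tape=aa_[_]bcb   (q1,_)→(q2,a,→)
state=q2 head=3 tape=aa_a[b]cb
M halts after 9 transitions.

9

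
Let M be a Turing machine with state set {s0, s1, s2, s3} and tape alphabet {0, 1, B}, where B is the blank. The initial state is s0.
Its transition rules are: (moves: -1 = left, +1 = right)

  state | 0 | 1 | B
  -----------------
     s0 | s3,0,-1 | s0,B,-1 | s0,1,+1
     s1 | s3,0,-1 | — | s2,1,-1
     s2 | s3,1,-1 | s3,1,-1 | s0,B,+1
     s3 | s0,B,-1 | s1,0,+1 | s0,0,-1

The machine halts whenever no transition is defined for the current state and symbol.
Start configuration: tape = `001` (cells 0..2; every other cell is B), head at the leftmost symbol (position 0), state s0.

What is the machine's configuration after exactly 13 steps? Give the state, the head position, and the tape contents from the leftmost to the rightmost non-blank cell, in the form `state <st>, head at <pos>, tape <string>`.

s0 | BBB[0]01   read 0 → write 0, move -1, go to s3
s3 | BB[B]001   read B → write 0, move -1, go to s0
s0 | B[B]0001   read B → write 1, move +1, go to s0
s0 | B1[0]001   read 0 → write 0, move -1, go to s3
s3 | B[1]0001   read 1 → write 0, move +1, go to s1
s1 | B0[0]001   read 0 → write 0, move -1, go to s3
s3 | B[0]0001   read 0 → write B, move -1, go to s0
s0 | [B]B0001   read B → write 1, move +1, go to s0
s0 | 1[B]0001   read B → write 1, move +1, go to s0
s0 | 11[0]001   read 0 → write 0, move -1, go to s3
s3 | 1[1]0001   read 1 → write 0, move +1, go to s1
s1 | 10[0]001   read 0 → write 0, move -1, go to s3
s3 | 1[0]0001   read 0 → write B, move -1, go to s0
s0 | [1]B0001
After 13 steps: state s0, head at -3, tape 1B0001.

state s0, head at -3, tape 1B0001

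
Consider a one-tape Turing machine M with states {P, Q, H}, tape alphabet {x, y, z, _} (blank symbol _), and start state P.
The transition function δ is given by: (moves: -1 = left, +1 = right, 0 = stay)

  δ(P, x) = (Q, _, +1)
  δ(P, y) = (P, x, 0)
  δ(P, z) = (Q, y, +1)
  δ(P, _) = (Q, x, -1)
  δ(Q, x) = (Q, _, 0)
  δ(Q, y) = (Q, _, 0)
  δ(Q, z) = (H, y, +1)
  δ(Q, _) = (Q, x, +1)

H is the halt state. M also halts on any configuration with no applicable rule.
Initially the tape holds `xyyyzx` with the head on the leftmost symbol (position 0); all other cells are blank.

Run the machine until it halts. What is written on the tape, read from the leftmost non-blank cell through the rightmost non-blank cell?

P | [x]yyyzx   read x → write _, move +1, go to Q
Q | _[y]yyzx   read y → write _, move 0, go to Q
Q | _[_]yyzx   read _ → write x, move +1, go to Q
Q | _x[y]yzx   read y → write _, move 0, go to Q
Q | _x[_]yzx   read _ → write x, move +1, go to Q
Q | _xx[y]zx   read y → write _, move 0, go to Q
Q | _xx[_]zx   read _ → write x, move +1, go to Q
Q | _xxx[z]x   read z → write y, move +1, go to H
H | _xxxy[x]
The non-blank tape span at halt is xxxyx.

xxxyx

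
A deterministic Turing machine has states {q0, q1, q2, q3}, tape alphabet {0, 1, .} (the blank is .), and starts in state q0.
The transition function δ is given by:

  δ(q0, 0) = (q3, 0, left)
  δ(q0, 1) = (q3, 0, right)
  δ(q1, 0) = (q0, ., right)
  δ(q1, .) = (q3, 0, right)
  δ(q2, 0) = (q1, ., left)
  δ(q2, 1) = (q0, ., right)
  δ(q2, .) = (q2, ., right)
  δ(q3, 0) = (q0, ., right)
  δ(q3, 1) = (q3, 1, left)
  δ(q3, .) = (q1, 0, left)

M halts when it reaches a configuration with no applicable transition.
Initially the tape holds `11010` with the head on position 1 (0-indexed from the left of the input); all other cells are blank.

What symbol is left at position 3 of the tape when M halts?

0

q0 | 1[1]010.   read 1 → write 0, move right, go to q3
q3 | 10[0]10.   read 0 → write ., move right, go to q0
q0 | 10.[1]0.   read 1 → write 0, move right, go to q3
q3 | 10.0[0].   read 0 → write ., move right, go to q0
q0 | 10.0.[.]
Cell 3 holds 0 when M halts.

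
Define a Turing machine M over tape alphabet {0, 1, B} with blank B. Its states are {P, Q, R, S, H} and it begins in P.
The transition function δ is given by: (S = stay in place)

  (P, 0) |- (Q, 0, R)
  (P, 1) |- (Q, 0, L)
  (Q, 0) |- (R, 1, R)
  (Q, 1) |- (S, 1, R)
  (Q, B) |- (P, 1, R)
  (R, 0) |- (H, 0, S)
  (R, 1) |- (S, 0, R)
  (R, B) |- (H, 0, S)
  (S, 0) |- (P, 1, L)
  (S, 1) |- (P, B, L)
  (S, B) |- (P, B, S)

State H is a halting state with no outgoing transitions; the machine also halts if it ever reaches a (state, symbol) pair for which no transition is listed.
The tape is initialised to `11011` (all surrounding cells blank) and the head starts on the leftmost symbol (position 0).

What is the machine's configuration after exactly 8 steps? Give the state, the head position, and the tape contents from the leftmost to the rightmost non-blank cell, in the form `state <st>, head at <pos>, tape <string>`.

state H, head at 1, tape 110111

P | B[1]1011   read 1 → write 0, move L, go to Q
Q | [B]01011   read B → write 1, move R, go to P
P | 1[0]1011   read 0 → write 0, move R, go to Q
Q | 10[1]011   read 1 → write 1, move R, go to S
S | 101[0]11   read 0 → write 1, move L, go to P
P | 10[1]111   read 1 → write 0, move L, go to Q
Q | 1[0]0111   read 0 → write 1, move R, go to R
R | 11[0]111   read 0 → write 0, move S, go to H
H | 11[0]111
After 8 steps: state H, head at 1, tape 110111.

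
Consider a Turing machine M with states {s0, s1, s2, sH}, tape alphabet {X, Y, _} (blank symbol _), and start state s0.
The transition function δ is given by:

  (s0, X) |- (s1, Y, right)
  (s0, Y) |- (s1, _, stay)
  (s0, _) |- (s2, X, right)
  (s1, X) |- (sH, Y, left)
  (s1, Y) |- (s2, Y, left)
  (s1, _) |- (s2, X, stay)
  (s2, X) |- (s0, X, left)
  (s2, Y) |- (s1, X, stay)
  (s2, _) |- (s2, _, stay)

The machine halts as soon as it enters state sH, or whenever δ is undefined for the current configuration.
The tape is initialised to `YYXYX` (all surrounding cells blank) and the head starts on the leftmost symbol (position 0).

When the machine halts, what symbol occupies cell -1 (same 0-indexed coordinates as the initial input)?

state=s0 head=0 tape=_[Y]YXYX   (s0,Y)→(s1,_,stay)
state=s1 head=0 tape=_[_]YXYX   (s1,_)→(s2,X,stay)
state=s2 head=0 tape=_[X]YXYX   (s2,X)→(s0,X,left)
state=s0 head=-1 tape=[_]XYXYX   (s0,_)→(s2,X,right)
state=s2 head=0 tape=X[X]YXYX   (s2,X)→(s0,X,left)
state=s0 head=-1 tape=[X]XYXYX   (s0,X)→(s1,Y,right)
state=s1 head=0 tape=Y[X]YXYX   (s1,X)→(sH,Y,left)
state=sH head=-1 tape=[Y]YYXYX
Cell -1 holds Y when M halts.

Y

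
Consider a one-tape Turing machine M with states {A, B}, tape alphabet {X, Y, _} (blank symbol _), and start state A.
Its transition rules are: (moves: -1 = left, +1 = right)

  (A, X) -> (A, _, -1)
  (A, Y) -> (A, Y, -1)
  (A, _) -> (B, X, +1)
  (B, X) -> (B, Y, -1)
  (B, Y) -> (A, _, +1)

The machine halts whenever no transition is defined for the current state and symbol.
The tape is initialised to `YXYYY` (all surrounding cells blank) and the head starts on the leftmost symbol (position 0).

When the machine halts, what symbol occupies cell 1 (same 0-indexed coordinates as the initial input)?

state=A head=0 tape=_[Y]XYYY   (A,Y)→(A,Y,-1)
state=A head=-1 tape=[_]YXYYY   (A,_)→(B,X,+1)
state=B head=0 tape=X[Y]XYYY   (B,Y)→(A,_,+1)
state=A head=1 tape=X_[X]YYY   (A,X)→(A,_,-1)
state=A head=0 tape=X[_]_YYY   (A,_)→(B,X,+1)
state=B head=1 tape=XX[_]YYY
Cell 1 holds _ when M halts.

_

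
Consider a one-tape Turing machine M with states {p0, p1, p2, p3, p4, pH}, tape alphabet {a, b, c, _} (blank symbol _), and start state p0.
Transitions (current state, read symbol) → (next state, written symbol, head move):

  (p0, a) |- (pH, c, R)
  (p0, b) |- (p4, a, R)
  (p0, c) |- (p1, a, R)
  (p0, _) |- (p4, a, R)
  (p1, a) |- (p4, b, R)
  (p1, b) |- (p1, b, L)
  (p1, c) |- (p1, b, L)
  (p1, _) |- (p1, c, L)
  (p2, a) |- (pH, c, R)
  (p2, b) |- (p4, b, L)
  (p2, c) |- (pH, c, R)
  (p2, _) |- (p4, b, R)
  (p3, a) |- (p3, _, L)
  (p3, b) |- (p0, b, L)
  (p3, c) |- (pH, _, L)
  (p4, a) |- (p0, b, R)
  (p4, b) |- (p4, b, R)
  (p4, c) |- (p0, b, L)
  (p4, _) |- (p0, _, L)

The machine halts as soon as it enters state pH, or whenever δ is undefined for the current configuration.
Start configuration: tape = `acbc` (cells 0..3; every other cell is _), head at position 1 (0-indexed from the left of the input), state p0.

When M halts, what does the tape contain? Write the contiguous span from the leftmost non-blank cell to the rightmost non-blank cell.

abac

p0 | a[c]bc_   read c → write a, move R, go to p1
p1 | aa[b]c_   read b → write b, move L, go to p1
p1 | a[a]bc_   read a → write b, move R, go to p4
p4 | ab[b]c_   read b → write b, move R, go to p4
p4 | abb[c]_   read c → write b, move L, go to p0
p0 | ab[b]b_   read b → write a, move R, go to p4
p4 | aba[b]_   read b → write b, move R, go to p4
p4 | abab[_]   read _ → write _, move L, go to p0
p0 | aba[b]_   read b → write a, move R, go to p4
p4 | abaa[_]   read _ → write _, move L, go to p0
p0 | aba[a]_   read a → write c, move R, go to pH
pH | abac[_]
The non-blank tape span at halt is abac.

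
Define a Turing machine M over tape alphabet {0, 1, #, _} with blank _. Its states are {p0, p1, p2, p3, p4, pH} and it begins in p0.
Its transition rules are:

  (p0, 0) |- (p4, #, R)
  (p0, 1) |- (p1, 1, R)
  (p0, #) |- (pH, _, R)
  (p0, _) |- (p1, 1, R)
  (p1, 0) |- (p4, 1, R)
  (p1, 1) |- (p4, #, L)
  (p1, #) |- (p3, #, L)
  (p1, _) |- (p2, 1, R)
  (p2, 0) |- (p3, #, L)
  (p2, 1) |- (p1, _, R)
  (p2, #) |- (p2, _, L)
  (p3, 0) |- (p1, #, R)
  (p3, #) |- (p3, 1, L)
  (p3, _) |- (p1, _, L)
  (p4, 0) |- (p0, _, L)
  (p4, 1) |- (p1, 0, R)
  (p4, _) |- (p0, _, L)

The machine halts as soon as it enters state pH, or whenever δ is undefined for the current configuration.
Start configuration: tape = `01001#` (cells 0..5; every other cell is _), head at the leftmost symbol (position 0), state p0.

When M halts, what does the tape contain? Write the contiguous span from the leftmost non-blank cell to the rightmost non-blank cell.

####_#

state=p0 head=0 tape=[0]1001#   (p0,0)→(p4,#,R)
state=p4 head=1 tape=#[1]001#   (p4,1)→(p1,0,R)
state=p1 head=2 tape=#0[0]01#   (p1,0)→(p4,1,R)
state=p4 head=3 tape=#01[0]1#   (p4,0)→(p0,_,L)
state=p0 head=2 tape=#0[1]_1#   (p0,1)→(p1,1,R)
state=p1 head=3 tape=#01[_]1#   (p1,_)→(p2,1,R)
state=p2 head=4 tape=#011[1]#   (p2,1)→(p1,_,R)
state=p1 head=5 tape=#011_[#]   (p1,#)→(p3,#,L)
state=p3 head=4 tape=#011[_]#   (p3,_)→(p1,_,L)
state=p1 head=3 tape=#01[1]_#   (p1,1)→(p4,#,L)
state=p4 head=2 tape=#0[1]#_#   (p4,1)→(p1,0,R)
state=p1 head=3 tape=#00[#]_#   (p1,#)→(p3,#,L)
state=p3 head=2 tape=#0[0]#_#   (p3,0)→(p1,#,R)
state=p1 head=3 tape=#0#[#]_#   (p1,#)→(p3,#,L)
state=p3 head=2 tape=#0[#]#_#   (p3,#)→(p3,1,L)
state=p3 head=1 tape=#[0]1#_#   (p3,0)→(p1,#,R)
state=p1 head=2 tape=##[1]#_#   (p1,1)→(p4,#,L)
state=p4 head=1 tape=#[#]##_#
The non-blank tape span at halt is ####_#.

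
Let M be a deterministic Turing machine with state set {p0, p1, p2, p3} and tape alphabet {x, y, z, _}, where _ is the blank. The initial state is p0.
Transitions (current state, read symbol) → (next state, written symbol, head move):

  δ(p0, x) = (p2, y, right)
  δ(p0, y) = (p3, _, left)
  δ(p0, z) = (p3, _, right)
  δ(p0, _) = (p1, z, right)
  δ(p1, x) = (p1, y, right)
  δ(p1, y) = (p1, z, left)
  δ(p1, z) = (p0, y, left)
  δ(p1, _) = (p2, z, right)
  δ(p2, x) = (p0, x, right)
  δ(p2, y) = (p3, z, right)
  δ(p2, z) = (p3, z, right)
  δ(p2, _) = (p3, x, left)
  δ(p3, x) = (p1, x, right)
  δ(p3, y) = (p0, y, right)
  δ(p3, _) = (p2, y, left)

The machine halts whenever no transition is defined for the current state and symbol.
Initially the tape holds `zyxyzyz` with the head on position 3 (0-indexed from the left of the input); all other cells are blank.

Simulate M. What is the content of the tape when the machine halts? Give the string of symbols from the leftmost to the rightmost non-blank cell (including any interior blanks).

zyxzzyyzyzzx

state=p0 head=3 tape=zyx[y]zyz_____   (p0,y)→(p3,_,left)
state=p3 head=2 tape=zy[x]_zyz_____   (p3,x)→(p1,x,right)
state=p1 head=3 tape=zyx[_]zyz_____   (p1,_)→(p2,z,right)
state=p2 head=4 tape=zyxz[z]yz_____   (p2,z)→(p3,z,right)
state=p3 head=5 tape=zyxzz[y]z_____   (p3,y)→(p0,y,right)
state=p0 head=6 tape=zyxzzy[z]_____   (p0,z)→(p3,_,right)
state=p3 head=7 tape=zyxzzy_[_]____   (p3,_)→(p2,y,left)
state=p2 head=6 tape=zyxzzy[_]y____   (p2,_)→(p3,x,left)
state=p3 head=5 tape=zyxzz[y]xy____   (p3,y)→(p0,y,right)
state=p0 head=6 tape=zyxzzy[x]y____   (p0,x)→(p2,y,right)
state=p2 head=7 tape=zyxzzyy[y]____   (p2,y)→(p3,z,right)
state=p3 head=8 tape=zyxzzyyz[_]___   (p3,_)→(p2,y,left)
state=p2 head=7 tape=zyxzzyy[z]y___   (p2,z)→(p3,z,right)
state=p3 head=8 tape=zyxzzyyz[y]___   (p3,y)→(p0,y,right)
state=p0 head=9 tape=zyxzzyyzy[_]__   (p0,_)→(p1,z,right)
state=p1 head=10 tape=zyxzzyyzyz[_]_   (p1,_)→(p2,z,right)
state=p2 head=11 tape=zyxzzyyzyzz[_]   (p2,_)→(p3,x,left)
state=p3 head=10 tape=zyxzzyyzyz[z]x
The non-blank tape span at halt is zyxzzyyzyzzx.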